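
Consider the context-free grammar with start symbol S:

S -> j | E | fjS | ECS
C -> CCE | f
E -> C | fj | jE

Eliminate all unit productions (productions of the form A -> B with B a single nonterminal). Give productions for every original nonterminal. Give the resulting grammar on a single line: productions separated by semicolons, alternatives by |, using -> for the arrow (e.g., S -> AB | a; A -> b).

S -> f | j | fj | jE | CCE | ECS | fjS; C -> f | CCE; E -> f | fj | jE | CCE

Unit productions: E->C, S->E.
Unit pairs (A ⇒* B via units): (E,C), (S,C), (S,E).
S: inherits non-unit rules of {C, E, S} → CCE | ECS | f | fj | fjS | j | jE.
C: inherits non-unit rules of {C} → CCE | f.
E: inherits non-unit rules of {C, E} → CCE | f | fj | jE.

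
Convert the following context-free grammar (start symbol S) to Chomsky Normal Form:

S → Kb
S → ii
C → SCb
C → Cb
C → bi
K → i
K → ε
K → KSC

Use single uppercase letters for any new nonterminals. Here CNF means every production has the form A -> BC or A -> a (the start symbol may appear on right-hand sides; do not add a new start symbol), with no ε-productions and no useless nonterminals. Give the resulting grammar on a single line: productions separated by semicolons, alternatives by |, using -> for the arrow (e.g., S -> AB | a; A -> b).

S -> b | BB | KA; A -> b; B -> i; C -> AB | CA | SD; D -> CA; E -> SC; K -> i | KE | SC

Nullable: {K}; after ε-elimination: S -> b | Kb | ii; C -> Cb | bi | SCb; K -> i | SC | KSC.
No unit productions to eliminate.
TERM: introduce A -> b, B -> i and substitute in every rule of length ≥2.
BIN: C -> SCA becomes C -> SD, D -> CA; K -> KSC becomes K -> KE, E -> SC.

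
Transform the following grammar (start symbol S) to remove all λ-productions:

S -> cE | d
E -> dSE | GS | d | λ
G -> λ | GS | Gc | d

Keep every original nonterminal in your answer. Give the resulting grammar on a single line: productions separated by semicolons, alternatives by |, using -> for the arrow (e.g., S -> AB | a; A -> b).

S -> c | d | cE; E -> S | d | GS | dS | dSE; G -> S | c | d | GS | Gc

Nullable set: {E, G}.
S -> cE: E nullable, giving c | cE.
Drop E -> λ.
E -> GS: G nullable, giving GS | S.
E -> dSE: E nullable, giving dS | dSE.
Drop G -> λ.
G -> GS: G nullable, giving GS | S.
G -> Gc: G nullable, giving Gc | c.
Unchanged (no nullable symbols): S -> d; E -> d; G -> d.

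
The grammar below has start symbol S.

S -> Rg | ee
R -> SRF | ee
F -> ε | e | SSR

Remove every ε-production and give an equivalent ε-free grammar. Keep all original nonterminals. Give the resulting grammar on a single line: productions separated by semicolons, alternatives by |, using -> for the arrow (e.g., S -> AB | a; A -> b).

Nullable set: {F}.
Drop F -> ε.
R -> SRF: F nullable, giving SR | SRF.
Unchanged (no nullable symbols): S -> Rg; S -> ee; F -> SSR; F -> e; R -> ee.

S -> Rg | ee; F -> e | SSR; R -> SR | ee | SRF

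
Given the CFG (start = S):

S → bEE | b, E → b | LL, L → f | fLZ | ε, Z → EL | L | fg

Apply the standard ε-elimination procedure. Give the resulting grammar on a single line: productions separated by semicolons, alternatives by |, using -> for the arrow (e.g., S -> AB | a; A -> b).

Nullable set: {E, L, Z}.
S -> bEE: E, E nullable, giving b | bE | bEE.
E -> LL: L, L nullable, giving L | LL.
Drop L -> ε.
L -> fLZ: L, Z nullable, giving f | fL | fLZ | fZ.
Z -> EL: E, L nullable, giving E | EL | L.
Z -> L: L nullable, giving L.
Unchanged (no nullable symbols): S -> b; E -> b; L -> f; Z -> fg.

S -> b | bE | bEE; E -> L | b | LL; L -> f | fL | fZ | fLZ; Z -> E | L | EL | fg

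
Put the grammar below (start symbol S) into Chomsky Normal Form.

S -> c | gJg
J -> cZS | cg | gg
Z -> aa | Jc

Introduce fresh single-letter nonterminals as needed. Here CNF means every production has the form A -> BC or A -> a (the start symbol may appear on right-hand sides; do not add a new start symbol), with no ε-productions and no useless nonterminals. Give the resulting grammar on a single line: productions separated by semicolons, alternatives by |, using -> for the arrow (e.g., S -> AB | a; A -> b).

No ε-productions.
No unit productions to eliminate.
TERM: introduce C -> a, A -> c, B -> g and substitute in every rule of length ≥2.
BIN: J -> AZS becomes J -> AD, D -> ZS; S -> BJB becomes S -> BE, E -> JB.

S -> c | BE; A -> c; B -> g; C -> a; D -> ZS; E -> JB; J -> AB | AD | BB; Z -> CC | JA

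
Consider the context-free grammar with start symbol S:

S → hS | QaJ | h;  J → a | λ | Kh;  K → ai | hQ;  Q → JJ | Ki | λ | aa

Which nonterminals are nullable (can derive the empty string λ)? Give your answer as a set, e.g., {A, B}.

{J, Q}

Directly nullable (have an ε-rule): {J, Q}.
Not nullable: K, S — each has a terminal in every rule's right-hand side or depends on a non-nullable symbol.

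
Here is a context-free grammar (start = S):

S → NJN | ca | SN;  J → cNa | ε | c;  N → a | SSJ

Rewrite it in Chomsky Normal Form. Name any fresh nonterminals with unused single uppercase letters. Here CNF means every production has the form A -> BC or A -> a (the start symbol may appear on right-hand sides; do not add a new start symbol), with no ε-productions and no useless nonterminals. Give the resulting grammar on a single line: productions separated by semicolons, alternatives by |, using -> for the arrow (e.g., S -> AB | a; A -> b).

Nullable: {J}; after ε-elimination: S -> NN | SN | ca | NJN; J -> c | cNa; N -> a | SS | SSJ.
No unit productions to eliminate.
TERM: introduce B -> a, A -> c and substitute in every rule of length ≥2.
BIN: J -> ANB becomes J -> AC, C -> NB; N -> SSJ becomes N -> SD, D -> SJ; S -> NJN becomes S -> NE, E -> JN.

S -> AB | NE | NN | SN; A -> c; B -> a; C -> NB; D -> SJ; E -> JN; J -> c | AC; N -> a | SD | SS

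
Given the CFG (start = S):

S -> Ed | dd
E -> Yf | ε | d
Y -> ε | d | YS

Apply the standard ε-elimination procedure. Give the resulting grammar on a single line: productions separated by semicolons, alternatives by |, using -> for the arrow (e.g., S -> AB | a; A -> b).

Nullable set: {E, Y}.
S -> Ed: E nullable, giving Ed | d.
Drop E -> ε.
E -> Yf: Y nullable, giving Yf | f.
Drop Y -> ε.
Y -> YS: Y nullable, giving S | YS.
Unchanged (no nullable symbols): S -> dd; E -> d; Y -> d.

S -> d | Ed | dd; E -> d | f | Yf; Y -> S | d | YS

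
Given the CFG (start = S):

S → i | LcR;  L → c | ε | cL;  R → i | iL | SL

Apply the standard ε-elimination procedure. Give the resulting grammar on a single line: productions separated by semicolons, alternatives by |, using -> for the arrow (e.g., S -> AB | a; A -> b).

S -> i | cR | LcR; L -> c | cL; R -> S | i | SL | iL

Nullable set: {L}.
S -> LcR: L nullable, giving LcR | cR.
Drop L -> ε.
L -> cL: L nullable, giving c | cL.
R -> SL: L nullable, giving S | SL.
R -> iL: L nullable, giving i | iL.
Unchanged (no nullable symbols): S -> i; L -> c; R -> i.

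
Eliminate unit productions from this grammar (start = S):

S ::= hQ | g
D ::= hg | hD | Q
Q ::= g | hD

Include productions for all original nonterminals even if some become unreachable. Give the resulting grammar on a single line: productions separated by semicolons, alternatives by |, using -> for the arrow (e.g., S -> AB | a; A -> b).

S -> g | hQ; D -> g | hD | hg; Q -> g | hD

Unit productions: D->Q.
Unit pairs (A ⇒* B via units): (D,Q).
S: inherits non-unit rules of {S} → g | hQ.
D: inherits non-unit rules of {D, Q} → g | hD | hg.
Q: inherits non-unit rules of {Q} → g | hD.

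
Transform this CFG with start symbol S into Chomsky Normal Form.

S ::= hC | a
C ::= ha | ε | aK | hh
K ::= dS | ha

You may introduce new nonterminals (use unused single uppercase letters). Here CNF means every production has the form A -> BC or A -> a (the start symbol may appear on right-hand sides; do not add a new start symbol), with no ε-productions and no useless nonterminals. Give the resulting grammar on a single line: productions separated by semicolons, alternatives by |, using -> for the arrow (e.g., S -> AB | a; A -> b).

S -> a | h | BC; A -> a; B -> h; C -> AK | BA | BB; D -> d; K -> BA | DS

Nullable: {C}; after ε-elimination: S -> a | h | hC; C -> aK | ha | hh; K -> dS | ha.
No unit productions to eliminate.
TERM: introduce A -> a, D -> d, B -> h and substitute in every rule of length ≥2.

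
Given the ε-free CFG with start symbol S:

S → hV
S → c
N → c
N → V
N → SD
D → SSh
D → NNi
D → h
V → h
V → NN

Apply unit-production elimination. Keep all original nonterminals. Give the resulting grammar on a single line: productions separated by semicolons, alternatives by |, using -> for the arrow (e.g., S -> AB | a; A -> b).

Unit productions: N->V.
Unit pairs (A ⇒* B via units): (N,V).
S: inherits non-unit rules of {S} → c | hV.
D: inherits non-unit rules of {D} → NNi | SSh | h.
N: inherits non-unit rules of {N, V} → NN | SD | c | h.
V: inherits non-unit rules of {V} → NN | h.

S -> c | hV; D -> h | NNi | SSh; N -> c | h | NN | SD; V -> h | NN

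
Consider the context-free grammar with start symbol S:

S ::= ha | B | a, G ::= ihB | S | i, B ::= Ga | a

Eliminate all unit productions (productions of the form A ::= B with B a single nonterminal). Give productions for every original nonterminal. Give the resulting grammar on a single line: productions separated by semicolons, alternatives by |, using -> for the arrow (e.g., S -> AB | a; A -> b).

Unit productions: G->S, S->B.
Unit pairs (A ⇒* B via units): (G,B), (G,S), (S,B).
S: inherits non-unit rules of {B, S} → Ga | a | ha.
B: inherits non-unit rules of {B} → Ga | a.
G: inherits non-unit rules of {B, G, S} → Ga | a | ha | i | ihB.

S -> a | Ga | ha; B -> a | Ga; G -> a | i | Ga | ha | ihB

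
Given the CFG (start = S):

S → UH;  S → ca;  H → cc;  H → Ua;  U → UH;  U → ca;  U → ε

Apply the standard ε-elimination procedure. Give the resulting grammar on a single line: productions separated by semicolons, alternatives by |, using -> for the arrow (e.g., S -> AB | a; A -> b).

S -> H | UH | ca; H -> a | Ua | cc; U -> H | UH | ca

Nullable set: {U}.
S -> UH: U nullable, giving H | UH.
H -> Ua: U nullable, giving Ua | a.
Drop U -> ε.
U -> UH: U nullable, giving H | UH.
Unchanged (no nullable symbols): S -> ca; H -> cc; U -> ca.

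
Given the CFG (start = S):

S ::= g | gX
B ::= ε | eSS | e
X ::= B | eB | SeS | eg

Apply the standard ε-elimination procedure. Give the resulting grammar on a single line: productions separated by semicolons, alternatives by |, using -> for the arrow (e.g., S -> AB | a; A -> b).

Nullable set: {B, X}.
S -> gX: X nullable, giving g | gX.
Drop B -> ε.
X -> B: B nullable, giving B.
X -> eB: B nullable, giving e | eB.
Unchanged (no nullable symbols): S -> g; B -> e; B -> eSS; X -> SeS; X -> eg.

S -> g | gX; B -> e | eSS; X -> B | e | eB | eg | SeS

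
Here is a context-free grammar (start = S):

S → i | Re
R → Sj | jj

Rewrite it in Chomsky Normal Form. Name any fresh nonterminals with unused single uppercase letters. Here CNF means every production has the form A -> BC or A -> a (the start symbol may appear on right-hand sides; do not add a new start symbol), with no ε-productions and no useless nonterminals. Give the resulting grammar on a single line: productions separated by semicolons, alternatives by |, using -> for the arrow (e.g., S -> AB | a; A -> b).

S -> i | RB; A -> j; B -> e; R -> AA | SA

No ε-productions.
No unit productions to eliminate.
TERM: introduce B -> e, A -> j and substitute in every rule of length ≥2.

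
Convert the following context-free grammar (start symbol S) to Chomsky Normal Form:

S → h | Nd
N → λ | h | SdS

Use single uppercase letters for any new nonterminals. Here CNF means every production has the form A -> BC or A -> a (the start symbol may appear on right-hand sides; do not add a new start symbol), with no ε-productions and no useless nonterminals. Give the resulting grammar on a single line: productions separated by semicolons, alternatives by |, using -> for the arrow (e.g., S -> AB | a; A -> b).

S -> d | h | NA; A -> d; B -> AS; N -> h | SB

Nullable: {N}; after ε-elimination: S -> d | h | Nd; N -> h | SdS.
No unit productions to eliminate.
TERM: introduce A -> d and substitute in every rule of length ≥2.
BIN: N -> SAS becomes N -> SB, B -> AS.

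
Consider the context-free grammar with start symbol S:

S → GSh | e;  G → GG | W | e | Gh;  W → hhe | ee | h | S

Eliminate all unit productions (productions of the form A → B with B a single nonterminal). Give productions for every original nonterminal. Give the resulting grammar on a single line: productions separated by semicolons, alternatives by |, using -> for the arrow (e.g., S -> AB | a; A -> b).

Unit productions: G->W, W->S.
Unit pairs (A ⇒* B via units): (G,S), (G,W), (W,S).
S: inherits non-unit rules of {S} → GSh | e.
G: inherits non-unit rules of {G, S, W} → GG | GSh | Gh | e | ee | h | hhe.
W: inherits non-unit rules of {S, W} → GSh | e | ee | h | hhe.

S -> e | GSh; G -> e | h | GG | Gh | ee | GSh | hhe; W -> e | h | ee | GSh | hhe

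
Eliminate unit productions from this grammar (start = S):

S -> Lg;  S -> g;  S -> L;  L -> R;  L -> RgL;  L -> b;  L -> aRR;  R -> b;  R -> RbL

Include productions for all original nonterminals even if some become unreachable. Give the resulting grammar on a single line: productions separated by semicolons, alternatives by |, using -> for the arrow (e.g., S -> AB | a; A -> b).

S -> b | g | Lg | RbL | RgL | aRR; L -> b | RbL | RgL | aRR; R -> b | RbL

Unit productions: L->R, S->L.
Unit pairs (A ⇒* B via units): (L,R), (S,L), (S,R).
S: inherits non-unit rules of {L, R, S} → Lg | RbL | RgL | aRR | b | g.
L: inherits non-unit rules of {L, R} → RbL | RgL | aRR | b.
R: inherits non-unit rules of {R} → RbL | b.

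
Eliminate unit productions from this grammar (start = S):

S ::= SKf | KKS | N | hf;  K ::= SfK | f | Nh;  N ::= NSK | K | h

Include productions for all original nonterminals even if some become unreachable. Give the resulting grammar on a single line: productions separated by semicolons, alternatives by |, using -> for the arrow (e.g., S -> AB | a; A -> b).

S -> f | h | Nh | hf | KKS | NSK | SKf | SfK; K -> f | Nh | SfK; N -> f | h | Nh | NSK | SfK

Unit productions: N->K, S->N.
Unit pairs (A ⇒* B via units): (N,K), (S,K), (S,N).
S: inherits non-unit rules of {K, N, S} → KKS | NSK | Nh | SKf | SfK | f | h | hf.
K: inherits non-unit rules of {K} → Nh | SfK | f.
N: inherits non-unit rules of {K, N} → NSK | Nh | SfK | f | h.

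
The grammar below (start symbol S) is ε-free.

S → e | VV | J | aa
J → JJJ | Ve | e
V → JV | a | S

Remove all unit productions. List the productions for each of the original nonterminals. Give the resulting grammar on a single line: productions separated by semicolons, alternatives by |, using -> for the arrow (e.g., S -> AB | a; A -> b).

S -> e | VV | Ve | aa | JJJ; J -> e | Ve | JJJ; V -> a | e | JV | VV | Ve | aa | JJJ

Unit productions: S->J, V->S.
Unit pairs (A ⇒* B via units): (S,J), (V,J), (V,S).
S: inherits non-unit rules of {J, S} → JJJ | VV | Ve | aa | e.
J: inherits non-unit rules of {J} → JJJ | Ve | e.
V: inherits non-unit rules of {J, S, V} → JJJ | JV | VV | Ve | a | aa | e.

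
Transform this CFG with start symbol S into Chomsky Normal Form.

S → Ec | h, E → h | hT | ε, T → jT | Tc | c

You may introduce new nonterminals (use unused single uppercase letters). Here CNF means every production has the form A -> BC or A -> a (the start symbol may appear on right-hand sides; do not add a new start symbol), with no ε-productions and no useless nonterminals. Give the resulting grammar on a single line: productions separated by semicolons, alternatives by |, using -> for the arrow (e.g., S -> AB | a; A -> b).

S -> c | h | EB; A -> h; B -> c; C -> j; E -> h | AT; T -> c | CT | TB

Nullable: {E}; after ε-elimination: S -> c | h | Ec; E -> h | hT; T -> c | Tc | jT.
No unit productions to eliminate.
TERM: introduce B -> c, A -> h, C -> j and substitute in every rule of length ≥2.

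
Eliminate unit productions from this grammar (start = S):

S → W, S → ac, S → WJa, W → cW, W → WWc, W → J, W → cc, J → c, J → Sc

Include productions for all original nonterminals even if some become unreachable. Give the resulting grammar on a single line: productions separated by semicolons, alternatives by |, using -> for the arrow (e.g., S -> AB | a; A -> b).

S -> c | Sc | ac | cW | cc | WJa | WWc; J -> c | Sc; W -> c | Sc | cW | cc | WWc

Unit productions: S->W, W->J.
Unit pairs (A ⇒* B via units): (S,J), (S,W), (W,J).
S: inherits non-unit rules of {J, S, W} → Sc | WJa | WWc | ac | c | cW | cc.
J: inherits non-unit rules of {J} → Sc | c.
W: inherits non-unit rules of {J, W} → Sc | WWc | c | cW | cc.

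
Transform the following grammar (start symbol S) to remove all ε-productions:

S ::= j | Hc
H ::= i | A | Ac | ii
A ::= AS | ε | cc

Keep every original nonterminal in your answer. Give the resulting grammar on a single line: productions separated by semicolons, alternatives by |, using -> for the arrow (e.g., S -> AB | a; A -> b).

Nullable set: {A, H}.
S -> Hc: H nullable, giving Hc | c.
Drop A -> ε.
A -> AS: A nullable, giving AS | S.
H -> A: A nullable, giving A.
H -> Ac: A nullable, giving Ac | c.
Unchanged (no nullable symbols): S -> j; A -> cc; H -> i; H -> ii.

S -> c | j | Hc; A -> S | AS | cc; H -> A | c | i | Ac | ii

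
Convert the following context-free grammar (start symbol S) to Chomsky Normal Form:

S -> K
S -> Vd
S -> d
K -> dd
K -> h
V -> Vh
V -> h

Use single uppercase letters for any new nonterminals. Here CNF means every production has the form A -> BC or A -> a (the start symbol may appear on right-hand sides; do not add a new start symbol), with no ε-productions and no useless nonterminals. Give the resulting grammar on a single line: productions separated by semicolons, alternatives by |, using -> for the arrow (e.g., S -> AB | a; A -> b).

S -> d | h | AA | VA; A -> d; B -> h; V -> h | VB

No ε-productions.
After unit-elimination: S -> d | h | Vd | dd; K -> h | dd; V -> h | Vh.
TERM: introduce A -> d, B -> h and substitute in every rule of length ≥2.
Drop unreachable/unproductive: K.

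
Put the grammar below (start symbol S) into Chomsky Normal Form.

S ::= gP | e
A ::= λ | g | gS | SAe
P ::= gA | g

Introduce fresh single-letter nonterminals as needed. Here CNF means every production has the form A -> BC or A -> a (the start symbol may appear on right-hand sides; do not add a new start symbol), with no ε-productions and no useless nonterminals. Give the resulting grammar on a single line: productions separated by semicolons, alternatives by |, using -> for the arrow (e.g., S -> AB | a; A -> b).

Nullable: {A}; after ε-elimination: S -> e | gP; A -> g | Se | gS | SAe; P -> g | gA.
No unit productions to eliminate.
TERM: introduce B -> e, C -> g and substitute in every rule of length ≥2.
BIN: A -> SAB becomes A -> SD, D -> AB.

S -> e | CP; A -> g | CS | SB | SD; B -> e; C -> g; D -> AB; P -> g | CA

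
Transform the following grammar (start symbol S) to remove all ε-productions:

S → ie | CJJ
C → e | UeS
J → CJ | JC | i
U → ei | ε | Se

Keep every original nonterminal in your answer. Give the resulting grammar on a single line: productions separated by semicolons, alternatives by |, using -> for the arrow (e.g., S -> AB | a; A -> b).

Nullable set: {U}.
C -> UeS: U nullable, giving UeS | eS.
Drop U -> ε.
Unchanged (no nullable symbols): S -> CJJ; S -> ie; C -> e; J -> CJ; J -> JC; J -> i; U -> Se; U -> ei.

S -> ie | CJJ; C -> e | eS | UeS; J -> i | CJ | JC; U -> Se | ei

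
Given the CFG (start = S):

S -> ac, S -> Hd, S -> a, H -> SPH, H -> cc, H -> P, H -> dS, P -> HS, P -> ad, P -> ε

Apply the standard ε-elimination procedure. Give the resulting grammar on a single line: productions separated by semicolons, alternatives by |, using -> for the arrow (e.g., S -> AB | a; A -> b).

Nullable set: {H, P}.
S -> Hd: H nullable, giving Hd | d.
H -> P: P nullable, giving P.
H -> SPH: P, H nullable, giving S | SH | SP | SPH.
Drop P -> ε.
P -> HS: H nullable, giving HS | S.
Unchanged (no nullable symbols): S -> a; S -> ac; H -> cc; H -> dS; P -> ad.

S -> a | d | Hd | ac; H -> P | S | SH | SP | cc | dS | SPH; P -> S | HS | ad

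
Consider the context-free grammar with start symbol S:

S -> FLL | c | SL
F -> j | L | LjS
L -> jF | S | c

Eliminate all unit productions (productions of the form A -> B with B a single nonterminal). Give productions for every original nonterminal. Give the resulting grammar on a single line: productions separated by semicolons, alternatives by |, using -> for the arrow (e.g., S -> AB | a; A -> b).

S -> c | SL | FLL; F -> c | j | SL | jF | FLL | LjS; L -> c | SL | jF | FLL

Unit productions: F->L, L->S.
Unit pairs (A ⇒* B via units): (F,L), (F,S), (L,S).
S: inherits non-unit rules of {S} → FLL | SL | c.
F: inherits non-unit rules of {F, L, S} → FLL | LjS | SL | c | j | jF.
L: inherits non-unit rules of {L, S} → FLL | SL | c | jF.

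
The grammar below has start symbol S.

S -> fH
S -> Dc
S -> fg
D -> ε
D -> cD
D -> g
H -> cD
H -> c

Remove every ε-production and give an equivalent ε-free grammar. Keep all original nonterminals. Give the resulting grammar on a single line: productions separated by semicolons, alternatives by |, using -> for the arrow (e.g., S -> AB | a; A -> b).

S -> c | Dc | fH | fg; D -> c | g | cD; H -> c | cD

Nullable set: {D}.
S -> Dc: D nullable, giving Dc | c.
Drop D -> ε.
D -> cD: D nullable, giving c | cD.
H -> cD: D nullable, giving c | cD.
Unchanged (no nullable symbols): S -> fH; S -> fg; D -> g; H -> c.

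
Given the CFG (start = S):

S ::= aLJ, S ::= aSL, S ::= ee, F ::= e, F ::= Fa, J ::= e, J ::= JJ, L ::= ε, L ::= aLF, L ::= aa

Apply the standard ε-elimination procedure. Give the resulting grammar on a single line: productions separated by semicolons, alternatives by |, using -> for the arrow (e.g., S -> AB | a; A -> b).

S -> aJ | aS | ee | aLJ | aSL; F -> e | Fa; J -> e | JJ; L -> aF | aa | aLF

Nullable set: {L}.
S -> aLJ: L nullable, giving aJ | aLJ.
S -> aSL: L nullable, giving aS | aSL.
Drop L -> ε.
L -> aLF: L nullable, giving aF | aLF.
Unchanged (no nullable symbols): S -> ee; F -> Fa; F -> e; J -> JJ; J -> e; L -> aa.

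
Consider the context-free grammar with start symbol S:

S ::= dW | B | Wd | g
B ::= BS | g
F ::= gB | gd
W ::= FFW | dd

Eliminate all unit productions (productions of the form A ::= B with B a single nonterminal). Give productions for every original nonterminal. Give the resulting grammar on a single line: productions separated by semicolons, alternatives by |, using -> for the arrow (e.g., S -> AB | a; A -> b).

Unit productions: S->B.
Unit pairs (A ⇒* B via units): (S,B).
S: inherits non-unit rules of {B, S} → BS | Wd | dW | g.
B: inherits non-unit rules of {B} → BS | g.
F: inherits non-unit rules of {F} → gB | gd.
W: inherits non-unit rules of {W} → FFW | dd.

S -> g | BS | Wd | dW; B -> g | BS; F -> gB | gd; W -> dd | FFW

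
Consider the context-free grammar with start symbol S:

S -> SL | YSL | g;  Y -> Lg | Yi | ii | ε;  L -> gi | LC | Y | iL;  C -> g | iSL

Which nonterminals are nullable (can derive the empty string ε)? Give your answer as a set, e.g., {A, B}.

Directly nullable (have an ε-rule): {Y}.
L is nullable via L -> Y (every symbol on the right is already known nullable).
Not nullable: C, S — each has a terminal in every rule's right-hand side or depends on a non-nullable symbol.

{L, Y}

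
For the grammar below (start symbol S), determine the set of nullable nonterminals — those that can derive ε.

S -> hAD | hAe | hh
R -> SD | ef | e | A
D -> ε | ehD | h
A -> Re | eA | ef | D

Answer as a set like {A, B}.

{A, D, R}

Directly nullable (have an ε-rule): {D}.
A is nullable via A -> D (every symbol on the right is already known nullable).
R is nullable via R -> A (every symbol on the right is already known nullable).
Not nullable: S — each has a terminal in every rule's right-hand side or depends on a non-nullable symbol.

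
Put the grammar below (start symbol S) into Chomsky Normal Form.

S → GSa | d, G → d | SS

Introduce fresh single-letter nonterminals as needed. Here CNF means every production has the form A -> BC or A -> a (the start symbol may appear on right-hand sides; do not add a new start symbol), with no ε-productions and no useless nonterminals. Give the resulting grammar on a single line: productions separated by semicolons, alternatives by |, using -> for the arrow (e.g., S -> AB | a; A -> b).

No ε-productions.
No unit productions to eliminate.
TERM: introduce A -> a and substitute in every rule of length ≥2.
BIN: S -> GSA becomes S -> GB, B -> SA.

S -> d | GB; A -> a; B -> SA; G -> d | SS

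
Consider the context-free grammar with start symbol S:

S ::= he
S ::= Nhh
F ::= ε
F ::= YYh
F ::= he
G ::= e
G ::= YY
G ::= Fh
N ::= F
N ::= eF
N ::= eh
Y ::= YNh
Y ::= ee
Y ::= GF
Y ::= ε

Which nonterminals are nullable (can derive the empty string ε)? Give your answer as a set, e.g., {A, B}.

Directly nullable (have an ε-rule): {F, Y}.
G is nullable via G -> YY (every symbol on the right is already known nullable).
N is nullable via N -> F (every symbol on the right is already known nullable).
Not nullable: S — each has a terminal in every rule's right-hand side or depends on a non-nullable symbol.

{F, G, N, Y}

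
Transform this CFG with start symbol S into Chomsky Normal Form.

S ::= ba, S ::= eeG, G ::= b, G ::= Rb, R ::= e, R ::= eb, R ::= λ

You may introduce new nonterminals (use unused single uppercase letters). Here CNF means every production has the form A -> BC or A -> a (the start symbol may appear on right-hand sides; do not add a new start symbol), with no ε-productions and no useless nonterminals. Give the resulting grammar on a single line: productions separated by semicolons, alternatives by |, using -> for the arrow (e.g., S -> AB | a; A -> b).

S -> AC | BD; A -> b; B -> e; C -> a; D -> BG; G -> b | RA; R -> e | BA

Nullable: {R}; after ε-elimination: S -> ba | eeG; G -> b | Rb; R -> e | eb.
No unit productions to eliminate.
TERM: introduce C -> a, A -> b, B -> e and substitute in every rule of length ≥2.
BIN: S -> BBG becomes S -> BD, D -> BG.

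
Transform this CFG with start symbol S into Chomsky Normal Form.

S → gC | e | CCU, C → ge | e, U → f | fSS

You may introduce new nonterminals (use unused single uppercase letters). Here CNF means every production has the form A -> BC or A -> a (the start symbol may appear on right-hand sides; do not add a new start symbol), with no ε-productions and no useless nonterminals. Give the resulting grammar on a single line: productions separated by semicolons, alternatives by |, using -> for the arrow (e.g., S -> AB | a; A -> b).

S -> e | AC | CE; A -> g; B -> e; C -> e | AB; D -> f; E -> CU; F -> SS; U -> f | DF

No ε-productions.
No unit productions to eliminate.
TERM: introduce B -> e, D -> f, A -> g and substitute in every rule of length ≥2.
BIN: S -> CCU becomes S -> CE, E -> CU; U -> DSS becomes U -> DF, F -> SS.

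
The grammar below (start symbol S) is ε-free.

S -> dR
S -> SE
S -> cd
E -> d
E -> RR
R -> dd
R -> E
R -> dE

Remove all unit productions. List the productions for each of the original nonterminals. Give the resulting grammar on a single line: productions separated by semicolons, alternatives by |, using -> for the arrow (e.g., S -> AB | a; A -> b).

S -> SE | cd | dR; E -> d | RR; R -> d | RR | dE | dd

Unit productions: R->E.
Unit pairs (A ⇒* B via units): (R,E).
S: inherits non-unit rules of {S} → SE | cd | dR.
E: inherits non-unit rules of {E} → RR | d.
R: inherits non-unit rules of {E, R} → RR | d | dE | dd.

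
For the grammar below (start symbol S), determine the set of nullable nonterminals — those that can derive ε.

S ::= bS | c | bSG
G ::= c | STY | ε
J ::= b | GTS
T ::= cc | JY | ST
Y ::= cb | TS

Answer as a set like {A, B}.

Directly nullable (have an ε-rule): {G}.
Not nullable: J, S, T, Y — each has a terminal in every rule's right-hand side or depends on a non-nullable symbol.

{G}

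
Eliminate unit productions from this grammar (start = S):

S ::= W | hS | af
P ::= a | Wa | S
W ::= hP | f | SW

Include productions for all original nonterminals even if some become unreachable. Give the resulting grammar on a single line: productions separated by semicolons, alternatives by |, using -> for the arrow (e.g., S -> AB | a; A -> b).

S -> f | SW | af | hP | hS; P -> a | f | SW | Wa | af | hP | hS; W -> f | SW | hP

Unit productions: P->S, S->W.
Unit pairs (A ⇒* B via units): (P,S), (P,W), (S,W).
S: inherits non-unit rules of {S, W} → SW | af | f | hP | hS.
P: inherits non-unit rules of {P, S, W} → SW | Wa | a | af | f | hP | hS.
W: inherits non-unit rules of {W} → SW | f | hP.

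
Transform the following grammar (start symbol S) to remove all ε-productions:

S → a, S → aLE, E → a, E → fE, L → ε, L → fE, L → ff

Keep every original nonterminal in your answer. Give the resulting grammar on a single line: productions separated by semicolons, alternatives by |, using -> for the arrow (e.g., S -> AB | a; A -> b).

S -> a | aE | aLE; E -> a | fE; L -> fE | ff

Nullable set: {L}.
S -> aLE: L nullable, giving aE | aLE.
Drop L -> ε.
Unchanged (no nullable symbols): S -> a; E -> a; E -> fE; L -> fE; L -> ff.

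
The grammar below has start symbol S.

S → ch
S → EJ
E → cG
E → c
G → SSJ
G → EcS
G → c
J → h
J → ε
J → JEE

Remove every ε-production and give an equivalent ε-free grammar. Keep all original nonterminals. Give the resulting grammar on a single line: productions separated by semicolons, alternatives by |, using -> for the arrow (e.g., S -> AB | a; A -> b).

S -> E | EJ | ch; E -> c | cG; G -> c | SS | EcS | SSJ; J -> h | EE | JEE

Nullable set: {J}.
S -> EJ: J nullable, giving E | EJ.
G -> SSJ: J nullable, giving SS | SSJ.
Drop J -> ε.
J -> JEE: J nullable, giving EE | JEE.
Unchanged (no nullable symbols): S -> ch; E -> c; E -> cG; G -> EcS; G -> c; J -> h.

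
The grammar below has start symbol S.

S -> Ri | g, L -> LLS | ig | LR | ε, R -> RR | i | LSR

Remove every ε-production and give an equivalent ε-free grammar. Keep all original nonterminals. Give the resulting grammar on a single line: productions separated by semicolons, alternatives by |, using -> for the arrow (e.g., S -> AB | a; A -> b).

S -> g | Ri; L -> R | S | LR | LS | ig | LLS; R -> i | RR | SR | LSR

Nullable set: {L}.
Drop L -> ε.
L -> LLS: L, L nullable, giving LLS | LS | S.
L -> LR: L nullable, giving LR | R.
R -> LSR: L nullable, giving LSR | SR.
Unchanged (no nullable symbols): S -> Ri; S -> g; L -> ig; R -> RR; R -> i.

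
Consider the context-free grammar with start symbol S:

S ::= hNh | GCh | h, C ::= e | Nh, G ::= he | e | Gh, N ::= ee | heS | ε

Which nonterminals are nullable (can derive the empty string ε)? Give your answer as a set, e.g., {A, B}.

Directly nullable (have an ε-rule): {N}.
Not nullable: C, G, S — each has a terminal in every rule's right-hand side or depends on a non-nullable symbol.

{N}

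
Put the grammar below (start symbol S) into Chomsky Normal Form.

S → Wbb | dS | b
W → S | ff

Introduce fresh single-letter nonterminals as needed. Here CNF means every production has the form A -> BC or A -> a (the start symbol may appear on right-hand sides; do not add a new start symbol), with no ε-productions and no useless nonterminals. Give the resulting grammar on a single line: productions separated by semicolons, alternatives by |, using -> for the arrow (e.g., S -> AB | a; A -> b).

S -> b | BS | WD; A -> b; B -> d; C -> f; D -> AA; E -> AA; W -> b | BS | CC | WE

No ε-productions.
After unit-elimination: S -> b | dS | Wbb; W -> b | dS | ff | Wbb.
TERM: introduce A -> b, B -> d, C -> f and substitute in every rule of length ≥2.
BIN: S -> WAA becomes S -> WD, D -> AA; W -> WAA becomes W -> WE, E -> AA.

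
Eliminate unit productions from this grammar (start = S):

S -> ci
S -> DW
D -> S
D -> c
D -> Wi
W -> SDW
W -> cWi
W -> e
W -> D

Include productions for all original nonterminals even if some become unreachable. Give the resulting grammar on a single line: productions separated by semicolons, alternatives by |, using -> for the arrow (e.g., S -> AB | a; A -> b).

Unit productions: D->S, W->D.
Unit pairs (A ⇒* B via units): (D,S), (W,D), (W,S).
S: inherits non-unit rules of {S} → DW | ci.
D: inherits non-unit rules of {D, S} → DW | Wi | c | ci.
W: inherits non-unit rules of {D, S, W} → DW | SDW | Wi | c | cWi | ci | e.

S -> DW | ci; D -> c | DW | Wi | ci; W -> c | e | DW | Wi | ci | SDW | cWi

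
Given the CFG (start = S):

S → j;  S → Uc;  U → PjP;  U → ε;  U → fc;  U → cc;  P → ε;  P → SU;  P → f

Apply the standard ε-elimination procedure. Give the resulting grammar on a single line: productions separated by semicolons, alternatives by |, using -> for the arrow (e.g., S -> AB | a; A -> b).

Nullable set: {P, U}.
S -> Uc: U nullable, giving Uc | c.
Drop P -> ε.
P -> SU: U nullable, giving S | SU.
Drop U -> ε.
U -> PjP: P, P nullable, giving Pj | PjP | j | jP.
Unchanged (no nullable symbols): S -> j; P -> f; U -> cc; U -> fc.

S -> c | j | Uc; P -> S | f | SU; U -> j | Pj | cc | fc | jP | PjP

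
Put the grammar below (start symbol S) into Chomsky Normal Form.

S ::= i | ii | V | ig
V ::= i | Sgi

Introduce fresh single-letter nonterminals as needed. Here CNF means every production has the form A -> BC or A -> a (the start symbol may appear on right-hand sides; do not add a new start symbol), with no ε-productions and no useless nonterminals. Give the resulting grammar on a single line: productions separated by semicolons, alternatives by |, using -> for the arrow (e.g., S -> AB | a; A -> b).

S -> i | BA | BB | SC; A -> g; B -> i; C -> AB

No ε-productions.
After unit-elimination: S -> i | ig | ii | Sgi; V -> i | Sgi.
TERM: introduce A -> g, B -> i and substitute in every rule of length ≥2.
BIN: S -> SAB becomes S -> SC, C -> AB; V -> SAB becomes V -> SD, D -> AB.
Drop unreachable/unproductive: V.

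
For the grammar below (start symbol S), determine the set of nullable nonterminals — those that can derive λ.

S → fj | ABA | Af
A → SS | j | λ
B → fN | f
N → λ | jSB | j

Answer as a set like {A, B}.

{A, N}

Directly nullable (have an ε-rule): {A, N}.
Not nullable: B, S — each has a terminal in every rule's right-hand side or depends on a non-nullable symbol.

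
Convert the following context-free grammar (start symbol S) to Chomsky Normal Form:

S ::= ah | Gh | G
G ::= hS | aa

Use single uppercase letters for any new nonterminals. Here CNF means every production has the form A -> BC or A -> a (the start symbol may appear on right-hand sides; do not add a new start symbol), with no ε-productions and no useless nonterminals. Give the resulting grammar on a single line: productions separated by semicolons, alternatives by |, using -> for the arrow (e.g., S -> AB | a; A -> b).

No ε-productions.
After unit-elimination: S -> Gh | aa | ah | hS; G -> aa | hS.
TERM: introduce A -> a, B -> h and substitute in every rule of length ≥2.

S -> AA | AB | BS | GB; A -> a; B -> h; G -> AA | BS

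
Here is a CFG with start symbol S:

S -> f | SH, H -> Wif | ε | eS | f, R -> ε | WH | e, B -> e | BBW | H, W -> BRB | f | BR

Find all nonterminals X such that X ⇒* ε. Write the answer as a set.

{B, H, R, W}

Directly nullable (have an ε-rule): {H, R}.
B is nullable via B -> H (every symbol on the right is already known nullable).
W is nullable via W -> BR (every symbol on the right is already known nullable).
Not nullable: S — each has a terminal in every rule's right-hand side or depends on a non-nullable symbol.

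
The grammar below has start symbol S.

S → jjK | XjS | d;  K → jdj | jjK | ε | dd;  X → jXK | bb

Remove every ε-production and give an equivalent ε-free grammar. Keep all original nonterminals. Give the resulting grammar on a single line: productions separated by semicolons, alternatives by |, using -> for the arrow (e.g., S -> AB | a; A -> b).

S -> d | jj | XjS | jjK; K -> dd | jj | jdj | jjK; X -> bb | jX | jXK

Nullable set: {K}.
S -> jjK: K nullable, giving jj | jjK.
Drop K -> ε.
K -> jjK: K nullable, giving jj | jjK.
X -> jXK: K nullable, giving jX | jXK.
Unchanged (no nullable symbols): S -> XjS; S -> d; K -> dd; K -> jdj; X -> bb.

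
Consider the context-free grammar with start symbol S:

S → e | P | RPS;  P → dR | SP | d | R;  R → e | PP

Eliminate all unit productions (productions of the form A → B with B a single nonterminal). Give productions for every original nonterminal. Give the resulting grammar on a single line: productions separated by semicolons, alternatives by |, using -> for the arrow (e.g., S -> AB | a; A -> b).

S -> d | e | PP | SP | dR | RPS; P -> d | e | PP | SP | dR; R -> e | PP

Unit productions: P->R, S->P.
Unit pairs (A ⇒* B via units): (P,R), (S,P), (S,R).
S: inherits non-unit rules of {P, R, S} → PP | RPS | SP | d | dR | e.
P: inherits non-unit rules of {P, R} → PP | SP | d | dR | e.
R: inherits non-unit rules of {R} → PP | e.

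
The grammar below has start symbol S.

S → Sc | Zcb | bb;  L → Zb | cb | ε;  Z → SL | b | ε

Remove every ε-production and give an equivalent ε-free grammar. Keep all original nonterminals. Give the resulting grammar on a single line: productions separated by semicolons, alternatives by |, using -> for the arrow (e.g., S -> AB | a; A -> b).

Nullable set: {L, Z}.
S -> Zcb: Z nullable, giving Zcb | cb.
Drop L -> ε.
L -> Zb: Z nullable, giving Zb | b.
Drop Z -> ε.
Z -> SL: L nullable, giving S | SL.
Unchanged (no nullable symbols): S -> Sc; S -> bb; L -> cb; Z -> b.

S -> Sc | bb | cb | Zcb; L -> b | Zb | cb; Z -> S | b | SL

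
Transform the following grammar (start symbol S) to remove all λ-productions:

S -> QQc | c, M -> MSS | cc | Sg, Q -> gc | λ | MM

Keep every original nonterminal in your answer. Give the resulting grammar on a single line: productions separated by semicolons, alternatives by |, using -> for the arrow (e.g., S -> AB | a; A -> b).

Nullable set: {Q}.
S -> QQc: Q, Q nullable, giving QQc | Qc | c.
Drop Q -> λ.
Unchanged (no nullable symbols): S -> c; M -> MSS; M -> Sg; M -> cc; Q -> MM; Q -> gc.

S -> c | Qc | QQc; M -> Sg | cc | MSS; Q -> MM | gc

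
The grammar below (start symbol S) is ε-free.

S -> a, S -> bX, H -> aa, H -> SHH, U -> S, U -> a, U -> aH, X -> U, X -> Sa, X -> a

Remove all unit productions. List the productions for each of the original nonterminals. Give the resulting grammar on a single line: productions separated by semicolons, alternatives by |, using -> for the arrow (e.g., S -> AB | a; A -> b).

S -> a | bX; H -> aa | SHH; U -> a | aH | bX; X -> a | Sa | aH | bX

Unit productions: U->S, X->U.
Unit pairs (A ⇒* B via units): (U,S), (X,S), (X,U).
S: inherits non-unit rules of {S} → a | bX.
H: inherits non-unit rules of {H} → SHH | aa.
U: inherits non-unit rules of {S, U} → a | aH | bX.
X: inherits non-unit rules of {S, U, X} → Sa | a | aH | bX.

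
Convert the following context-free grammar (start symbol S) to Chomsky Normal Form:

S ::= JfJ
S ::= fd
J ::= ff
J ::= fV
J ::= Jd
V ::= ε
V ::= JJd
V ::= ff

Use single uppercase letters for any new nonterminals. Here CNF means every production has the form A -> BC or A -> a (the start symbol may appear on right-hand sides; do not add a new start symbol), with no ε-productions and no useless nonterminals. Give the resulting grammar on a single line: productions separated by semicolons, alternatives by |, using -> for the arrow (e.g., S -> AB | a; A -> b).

S -> BA | JC; A -> d; B -> f; C -> BJ; D -> JA; J -> f | BB | BV | JA; V -> BB | JD

Nullable: {V}; after ε-elimination: S -> fd | JfJ; J -> f | Jd | fV | ff; V -> ff | JJd.
No unit productions to eliminate.
TERM: introduce A -> d, B -> f and substitute in every rule of length ≥2.
BIN: S -> JBJ becomes S -> JC, C -> BJ; V -> JJA becomes V -> JD, D -> JA.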